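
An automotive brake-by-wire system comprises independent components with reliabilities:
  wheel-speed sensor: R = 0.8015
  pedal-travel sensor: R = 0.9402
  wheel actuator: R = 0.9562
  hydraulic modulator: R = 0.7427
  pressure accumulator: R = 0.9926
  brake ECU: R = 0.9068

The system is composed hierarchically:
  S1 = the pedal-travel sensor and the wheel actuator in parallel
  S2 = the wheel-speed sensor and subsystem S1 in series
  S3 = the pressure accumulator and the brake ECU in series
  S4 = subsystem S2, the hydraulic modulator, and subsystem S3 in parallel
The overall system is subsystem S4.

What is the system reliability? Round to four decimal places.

Parallel (pedal-travel sensor and wheel actuator): 1 − (1 − 0.940200)(1 − 0.956200) = 0.997381
Series (wheel-speed sensor and [0.997381]): 0.801500 × 0.997381 = 0.799401
Series (pressure accumulator and brake ECU): 0.992600 × 0.906800 = 0.900090
Parallel ([0.799401], hydraulic modulator, and [0.900090]): 1 − (1 − 0.799401)(1 − 0.742700)(1 − 0.900090) = 0.9948

0.9948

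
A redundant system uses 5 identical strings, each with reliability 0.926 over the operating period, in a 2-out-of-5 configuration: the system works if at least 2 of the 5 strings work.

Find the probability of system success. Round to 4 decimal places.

0.9999

R = Σ_{i=2}^{5} C(5,i) p^i (1−p)^{5−i} with p = 0.926
C(5,2)·0.926^2·0.074^3 = 0.003475
C(5,3)·0.926^3·0.074^2 = 0.043481
C(5,4)·0.926^4·0.074^1 = 0.272048
C(5,5)·0.926^5·0.074^0 = 0.680855
Sum = 0.9999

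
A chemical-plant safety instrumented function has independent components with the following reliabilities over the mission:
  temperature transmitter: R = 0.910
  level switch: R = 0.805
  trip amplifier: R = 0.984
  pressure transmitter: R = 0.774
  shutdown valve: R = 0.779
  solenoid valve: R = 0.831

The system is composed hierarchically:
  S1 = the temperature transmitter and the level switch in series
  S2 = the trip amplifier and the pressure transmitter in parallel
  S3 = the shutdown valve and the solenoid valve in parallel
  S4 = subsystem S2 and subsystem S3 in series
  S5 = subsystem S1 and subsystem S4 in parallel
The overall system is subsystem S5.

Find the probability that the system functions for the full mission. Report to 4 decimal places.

0.9891

Series (temperature transmitter and level switch): 0.910000 × 0.805000 = 0.732550
Parallel (trip amplifier and pressure transmitter): 1 − (1 − 0.984000)(1 − 0.774000) = 0.996384
Parallel (shutdown valve and solenoid valve): 1 − (1 − 0.779000)(1 − 0.831000) = 0.962651
Series ([0.996384] and [0.962651]): 0.996384 × 0.962651 = 0.959170
Parallel ([0.732550] and [0.959170]): 1 − (1 − 0.732550)(1 − 0.959170) = 0.9891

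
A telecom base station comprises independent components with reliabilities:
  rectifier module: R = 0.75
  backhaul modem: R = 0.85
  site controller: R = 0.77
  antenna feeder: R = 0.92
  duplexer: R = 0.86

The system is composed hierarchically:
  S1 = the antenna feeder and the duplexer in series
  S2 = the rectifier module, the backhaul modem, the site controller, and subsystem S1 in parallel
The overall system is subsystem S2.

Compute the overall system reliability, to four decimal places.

0.9982

Series (antenna feeder and duplexer): 0.920000 × 0.860000 = 0.791200
Parallel (rectifier module, backhaul modem, site controller, and [0.791200]): 1 − (1 − 0.750000)(1 − 0.850000)(1 − 0.770000)(1 − 0.791200) = 0.9982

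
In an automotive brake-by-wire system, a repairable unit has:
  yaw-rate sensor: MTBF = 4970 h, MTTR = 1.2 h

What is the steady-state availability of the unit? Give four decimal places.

0.9998

A(yaw-rate sensor) = MTBF/(MTBF+MTTR) = 4970/(4970+1.2) = 0.9998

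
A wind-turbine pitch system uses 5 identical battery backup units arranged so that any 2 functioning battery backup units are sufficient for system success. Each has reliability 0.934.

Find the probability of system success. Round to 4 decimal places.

0.9999

R = Σ_{i=2}^{5} C(5,i) p^i (1−p)^{5−i} with p = 0.934
C(5,2)·0.934^2·0.066^3 = 0.002508
C(5,3)·0.934^3·0.066^2 = 0.035492
C(5,4)·0.934^4·0.066^1 = 0.251132
C(5,5)·0.934^5·0.066^0 = 0.710779
Sum = 0.9999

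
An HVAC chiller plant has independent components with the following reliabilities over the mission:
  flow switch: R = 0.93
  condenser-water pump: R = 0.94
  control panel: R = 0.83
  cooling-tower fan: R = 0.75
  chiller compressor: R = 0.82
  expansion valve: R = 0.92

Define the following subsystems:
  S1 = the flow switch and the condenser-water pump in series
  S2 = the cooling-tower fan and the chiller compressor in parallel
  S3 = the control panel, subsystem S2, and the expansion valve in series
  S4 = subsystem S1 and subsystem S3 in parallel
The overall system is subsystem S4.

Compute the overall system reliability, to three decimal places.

Series (flow switch and condenser-water pump): 0.93000 × 0.94000 = 0.87420
Parallel (cooling-tower fan and chiller compressor): 1 − (1 − 0.75000)(1 − 0.82000) = 0.95500
Series (control panel, [0.95500], and expansion valve): 0.83000 × 0.95500 × 0.92000 = 0.72924
Parallel ([0.87420] and [0.72924]): 1 − (1 − 0.87420)(1 − 0.72924) = 0.966

0.966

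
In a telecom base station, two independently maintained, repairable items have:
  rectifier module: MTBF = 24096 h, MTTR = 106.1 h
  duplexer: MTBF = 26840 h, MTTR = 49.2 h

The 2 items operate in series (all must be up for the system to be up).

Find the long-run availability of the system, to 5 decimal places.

A(rectifier module) = MTBF/(MTBF+MTTR) = 24096/(24096+106.1) = 0.995616
A(duplexer) = MTBF/(MTBF+MTTR) = 26840/(26840+49.2) = 0.998170
Series availability: 0.995616 × 0.998170 = 0.99379

0.99379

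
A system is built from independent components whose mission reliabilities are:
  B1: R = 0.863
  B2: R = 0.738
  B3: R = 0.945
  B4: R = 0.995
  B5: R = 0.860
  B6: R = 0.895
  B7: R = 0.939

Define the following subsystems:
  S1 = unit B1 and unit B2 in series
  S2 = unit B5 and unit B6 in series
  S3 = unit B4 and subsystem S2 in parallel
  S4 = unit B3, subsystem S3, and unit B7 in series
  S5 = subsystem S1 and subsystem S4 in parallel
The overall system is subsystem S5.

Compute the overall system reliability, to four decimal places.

0.9587

Series (B1 and B2): 0.863000 × 0.738000 = 0.636894
Series (B5 and B6): 0.860000 × 0.895000 = 0.769700
Parallel (B4 and [0.769700]): 1 − (1 − 0.995000)(1 − 0.769700) = 0.998849
Series (B3, [0.998849], and B7): 0.945000 × 0.998849 × 0.939000 = 0.886334
Parallel ([0.636894] and [0.886334]): 1 − (1 − 0.636894)(1 − 0.886334) = 0.9587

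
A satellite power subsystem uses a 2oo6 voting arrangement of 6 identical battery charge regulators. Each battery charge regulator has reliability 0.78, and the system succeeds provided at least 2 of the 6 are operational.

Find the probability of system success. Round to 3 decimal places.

0.997

R = Σ_{i=2}^{6} C(6,i) p^i (1−p)^{6−i} with p = 0.78
C(6,2)·0.78^2·0.22^4 = 0.02138
C(6,3)·0.78^3·0.22^3 = 0.10106
C(6,4)·0.78^4·0.22^2 = 0.26873
C(6,5)·0.78^5·0.22^1 = 0.38111
C(6,6)·0.78^6·0.22^0 = 0.22520
Sum = 0.997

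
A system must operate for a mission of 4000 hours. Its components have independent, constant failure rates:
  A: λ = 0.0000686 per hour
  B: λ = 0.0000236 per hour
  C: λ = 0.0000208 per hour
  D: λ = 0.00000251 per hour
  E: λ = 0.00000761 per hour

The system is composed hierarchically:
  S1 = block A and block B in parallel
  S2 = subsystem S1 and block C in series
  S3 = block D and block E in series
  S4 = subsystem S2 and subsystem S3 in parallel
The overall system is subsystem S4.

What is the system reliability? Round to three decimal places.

0.996

R(A) = exp(−0.0000686 × 4000) = 0.76003
R(B) = exp(−0.0000236 × 4000) = 0.90992
R(C) = exp(−0.0000208 × 4000) = 0.92017
R(D) = exp(−0.00000251 × 4000) = 0.99001
R(E) = exp(−0.00000761 × 4000) = 0.97002
Parallel (A and B): 1 − (1 − 0.76003)(1 − 0.90992) = 0.97838
Series ([0.97838] and C): 0.97838 × 0.92017 = 0.90028
Series (D and E): 0.99001 × 0.97002 = 0.96033
Parallel ([0.90028] and [0.96033]): 1 − (1 − 0.90028)(1 − 0.96033) = 0.996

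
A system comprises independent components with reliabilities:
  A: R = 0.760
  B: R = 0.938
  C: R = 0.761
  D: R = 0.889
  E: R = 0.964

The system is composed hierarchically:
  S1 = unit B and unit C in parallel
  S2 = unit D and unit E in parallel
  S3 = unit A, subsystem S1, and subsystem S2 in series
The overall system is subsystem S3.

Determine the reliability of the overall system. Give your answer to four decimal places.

0.7457

Parallel (B and C): 1 − (1 − 0.938000)(1 − 0.761000) = 0.985182
Parallel (D and E): 1 − (1 − 0.889000)(1 − 0.964000) = 0.996004
Series (A, [0.985182], and [0.996004]): 0.760000 × 0.985182 × 0.996004 = 0.7457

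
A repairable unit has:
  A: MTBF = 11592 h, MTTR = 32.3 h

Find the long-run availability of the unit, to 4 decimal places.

A(A) = MTBF/(MTBF+MTTR) = 11592/(11592+32.3) = 0.9972

0.9972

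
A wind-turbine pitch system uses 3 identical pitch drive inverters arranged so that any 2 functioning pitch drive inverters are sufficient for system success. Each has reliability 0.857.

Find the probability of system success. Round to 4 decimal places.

R = Σ_{i=2}^{3} C(3,i) p^i (1−p)^{3−i} with p = 0.857
C(3,2)·0.857^2·0.143^1 = 0.315079
C(3,3)·0.857^3·0.143^0 = 0.629423
Sum = 0.9445

0.9445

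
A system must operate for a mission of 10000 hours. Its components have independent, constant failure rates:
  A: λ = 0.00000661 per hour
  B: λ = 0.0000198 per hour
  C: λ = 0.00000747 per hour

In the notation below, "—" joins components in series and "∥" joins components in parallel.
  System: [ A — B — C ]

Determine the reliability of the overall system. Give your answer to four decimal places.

0.7126

R(A) = exp(−0.00000661 × 10000) = 0.936037
R(B) = exp(−0.0000198 × 10000) = 0.820370
R(C) = exp(−0.00000747 × 10000) = 0.928022
Series (A, B, and C): 0.936037 × 0.820370 × 0.928022 = 0.7126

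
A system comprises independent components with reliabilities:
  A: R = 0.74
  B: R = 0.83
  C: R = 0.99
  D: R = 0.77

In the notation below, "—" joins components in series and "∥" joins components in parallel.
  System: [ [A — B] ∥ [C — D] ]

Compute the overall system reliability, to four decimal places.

Series (A and B): 0.740000 × 0.830000 = 0.614200
Series (C and D): 0.990000 × 0.770000 = 0.762300
Parallel ([0.614200] and [0.762300]): 1 − (1 − 0.614200)(1 − 0.762300) = 0.9083

0.9083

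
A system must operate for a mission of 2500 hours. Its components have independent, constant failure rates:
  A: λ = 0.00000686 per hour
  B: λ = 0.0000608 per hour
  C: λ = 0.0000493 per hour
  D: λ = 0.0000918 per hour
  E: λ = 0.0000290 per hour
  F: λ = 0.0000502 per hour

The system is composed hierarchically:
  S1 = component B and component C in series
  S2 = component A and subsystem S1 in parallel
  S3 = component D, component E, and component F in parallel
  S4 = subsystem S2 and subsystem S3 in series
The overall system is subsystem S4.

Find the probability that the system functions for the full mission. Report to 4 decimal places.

0.9942

R(A) = exp(−0.00000686 × 2500) = 0.982996
R(B) = exp(−0.0000608 × 2500) = 0.858988
R(C) = exp(−0.0000493 × 2500) = 0.884043
R(D) = exp(−0.0000918 × 2500) = 0.794931
R(E) = exp(−0.0000290 × 2500) = 0.930066
R(F) = exp(−0.0000502 × 2500) = 0.882056
Series (B and C): 0.858988 × 0.884043 = 0.759382
Parallel (A and [0.759382]): 1 − (1 − 0.982996)(1 − 0.759382) = 0.995909
Parallel (D, E, and F): 1 − (1 − 0.794931)(1 − 0.930066)(1 − 0.882056) = 0.998309
Series ([0.995909] and [0.998309]): 0.995909 × 0.998309 = 0.9942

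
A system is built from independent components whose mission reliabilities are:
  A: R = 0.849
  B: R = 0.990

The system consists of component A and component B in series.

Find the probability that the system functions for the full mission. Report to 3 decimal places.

0.841

Series (A and B): 0.84900 × 0.99000 = 0.841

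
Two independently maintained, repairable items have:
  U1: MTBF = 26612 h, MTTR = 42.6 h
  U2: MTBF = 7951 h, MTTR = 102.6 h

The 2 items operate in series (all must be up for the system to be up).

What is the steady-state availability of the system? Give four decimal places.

0.9857

A(U1) = MTBF/(MTBF+MTTR) = 26612/(26612+42.6) = 0.998402
A(U2) = MTBF/(MTBF+MTTR) = 7951/(7951+102.6) = 0.987260
Series availability: 0.998402 × 0.987260 = 0.9857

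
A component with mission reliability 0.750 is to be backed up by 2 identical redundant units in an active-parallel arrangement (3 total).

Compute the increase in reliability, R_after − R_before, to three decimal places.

0.234

R_before = 0.750
R_after = 1 − (1 − 0.750)^3 = 0.984
ΔR = 0.984 − 0.750 = 0.234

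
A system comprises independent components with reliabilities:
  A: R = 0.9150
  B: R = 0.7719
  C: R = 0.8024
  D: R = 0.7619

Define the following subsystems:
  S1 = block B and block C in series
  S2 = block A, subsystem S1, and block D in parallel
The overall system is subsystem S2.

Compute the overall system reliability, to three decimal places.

Series (B and C): 0.77190 × 0.80240 = 0.61937
Parallel (A, [0.61937], and D): 1 − (1 − 0.91500)(1 − 0.61937)(1 − 0.76190) = 0.992

0.992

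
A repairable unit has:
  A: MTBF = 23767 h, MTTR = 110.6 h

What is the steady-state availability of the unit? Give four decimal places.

0.9954

A(A) = MTBF/(MTBF+MTTR) = 23767/(23767+110.6) = 0.9954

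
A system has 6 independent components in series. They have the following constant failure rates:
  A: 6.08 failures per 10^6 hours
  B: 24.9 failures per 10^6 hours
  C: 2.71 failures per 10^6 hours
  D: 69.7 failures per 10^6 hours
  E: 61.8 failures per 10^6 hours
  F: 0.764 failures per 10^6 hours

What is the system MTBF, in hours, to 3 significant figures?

Series of exponential components: λ_sys = Σ λ_i
λ_sys = 0.00000608 + 0.0000249 + 0.00000271 + 0.0000697 + 0.0000618 + 0.000000764 = 1.6595e-04 /h
MTBF = 1 / λ_sys = 6030 h

6030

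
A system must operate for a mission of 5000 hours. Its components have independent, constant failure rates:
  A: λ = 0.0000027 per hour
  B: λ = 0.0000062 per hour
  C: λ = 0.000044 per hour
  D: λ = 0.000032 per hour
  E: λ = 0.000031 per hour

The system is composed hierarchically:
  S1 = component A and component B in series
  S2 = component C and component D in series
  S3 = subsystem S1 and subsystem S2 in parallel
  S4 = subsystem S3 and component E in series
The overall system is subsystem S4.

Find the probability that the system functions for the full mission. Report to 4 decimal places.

0.8446

R(A) = exp(−0.0000027 × 5000) = 0.986591
R(B) = exp(−0.0000062 × 5000) = 0.969476
R(C) = exp(−0.000044 × 5000) = 0.802519
R(D) = exp(−0.000032 × 5000) = 0.852144
R(E) = exp(−0.000031 × 5000) = 0.856415
Series (A and B): 0.986591 × 0.969476 = 0.956476
Series (C and D): 0.802519 × 0.852144 = 0.683862
Parallel ([0.956476] and [0.683862]): 1 − (1 − 0.956476)(1 − 0.683862) = 0.986240
Series ([0.986240] and E): 0.986240 × 0.856415 = 0.8446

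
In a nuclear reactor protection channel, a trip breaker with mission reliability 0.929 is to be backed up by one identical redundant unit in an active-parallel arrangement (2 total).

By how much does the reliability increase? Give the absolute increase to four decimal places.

R_before = 0.929
R_after = 1 − (1 − 0.929)^2 = 0.9950
ΔR = 0.9950 − 0.929 = 0.0660

0.0660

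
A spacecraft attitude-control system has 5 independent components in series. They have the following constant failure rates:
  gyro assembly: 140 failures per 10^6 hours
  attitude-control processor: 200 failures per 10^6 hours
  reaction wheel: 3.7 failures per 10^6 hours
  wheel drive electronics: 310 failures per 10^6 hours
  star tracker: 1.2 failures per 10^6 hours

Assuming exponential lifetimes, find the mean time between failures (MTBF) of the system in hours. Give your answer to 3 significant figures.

1530

Series of exponential components: λ_sys = Σ λ_i
λ_sys = 0.00014 + 0.00020 + 0.0000037 + 0.00031 + 0.0000012 = 6.5490e-04 /h
MTBF = 1 / λ_sys = 1530 h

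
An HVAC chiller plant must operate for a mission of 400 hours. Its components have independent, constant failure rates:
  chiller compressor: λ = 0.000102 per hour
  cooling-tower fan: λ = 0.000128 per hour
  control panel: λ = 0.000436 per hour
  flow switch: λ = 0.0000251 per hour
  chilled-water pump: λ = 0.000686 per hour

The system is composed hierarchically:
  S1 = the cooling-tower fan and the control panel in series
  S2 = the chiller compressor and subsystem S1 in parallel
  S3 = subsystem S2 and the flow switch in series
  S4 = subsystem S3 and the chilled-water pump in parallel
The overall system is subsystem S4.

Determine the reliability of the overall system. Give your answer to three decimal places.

0.996

R(chiller compressor) = exp(−0.000102 × 400) = 0.96002
R(cooling-tower fan) = exp(−0.000128 × 400) = 0.95009
R(control panel) = exp(−0.000436 × 400) = 0.83996
R(flow switch) = exp(−0.0000251 × 400) = 0.99001
R(chilled-water pump) = exp(−0.000686 × 400) = 0.76003
Series (cooling-tower fan and control panel): 0.95009 × 0.83996 = 0.79804
Parallel (chiller compressor and [0.79804]): 1 − (1 − 0.96002)(1 − 0.79804) = 0.99193
Series ([0.99193] and flow switch): 0.99193 × 0.99001 = 0.98202
Parallel ([0.98202] and chilled-water pump): 1 − (1 − 0.98202)(1 − 0.76003) = 0.996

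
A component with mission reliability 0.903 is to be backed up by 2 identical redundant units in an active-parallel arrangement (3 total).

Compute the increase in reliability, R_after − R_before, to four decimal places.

0.0961

R_before = 0.903
R_after = 1 − (1 − 0.903)^3 = 0.9991
ΔR = 0.9991 − 0.903 = 0.0961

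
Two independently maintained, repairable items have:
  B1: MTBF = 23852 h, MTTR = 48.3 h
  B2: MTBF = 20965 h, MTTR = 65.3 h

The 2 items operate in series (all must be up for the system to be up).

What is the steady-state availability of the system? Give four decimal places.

A(B1) = MTBF/(MTBF+MTTR) = 23852/(23852+48.3) = 0.997979
A(B2) = MTBF/(MTBF+MTTR) = 20965/(20965+65.3) = 0.996895
Series availability: 0.997979 × 0.996895 = 0.9949

0.9949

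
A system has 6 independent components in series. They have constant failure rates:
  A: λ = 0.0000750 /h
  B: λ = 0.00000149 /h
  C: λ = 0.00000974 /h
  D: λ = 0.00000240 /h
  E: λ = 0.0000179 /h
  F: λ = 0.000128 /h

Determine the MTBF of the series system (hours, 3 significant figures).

4260

Series of exponential components: λ_sys = Σ λ_i
λ_sys = 0.0000750 + 0.00000149 + 0.00000974 + 0.00000240 + 0.0000179 + 0.000128 = 2.3453e-04 /h
MTBF = 1 / λ_sys = 4260 h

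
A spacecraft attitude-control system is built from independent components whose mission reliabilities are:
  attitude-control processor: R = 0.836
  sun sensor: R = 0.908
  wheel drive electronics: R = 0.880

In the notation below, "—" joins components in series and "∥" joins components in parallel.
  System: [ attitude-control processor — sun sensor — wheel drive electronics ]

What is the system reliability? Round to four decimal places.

0.6680

Series (attitude-control processor, sun sensor, and wheel drive electronics): 0.836000 × 0.908000 × 0.880000 = 0.6680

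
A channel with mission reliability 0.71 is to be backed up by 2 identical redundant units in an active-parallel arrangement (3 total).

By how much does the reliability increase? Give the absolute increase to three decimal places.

0.266

R_before = 0.71
R_after = 1 − (1 − 0.71)^3 = 0.976
ΔR = 0.976 − 0.71 = 0.266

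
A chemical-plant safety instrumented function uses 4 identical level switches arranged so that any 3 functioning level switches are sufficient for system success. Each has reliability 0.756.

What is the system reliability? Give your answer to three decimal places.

R = Σ_{i=3}^{4} C(4,i) p^i (1−p)^{4−i} with p = 0.756
C(4,3)·0.756^3·0.244^1 = 0.42171
C(4,4)·0.756^4·0.244^0 = 0.32665
Sum = 0.748

0.748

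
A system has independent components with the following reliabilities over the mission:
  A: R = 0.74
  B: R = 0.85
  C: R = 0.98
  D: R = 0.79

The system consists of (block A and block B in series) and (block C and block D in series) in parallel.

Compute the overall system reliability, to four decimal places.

0.9162

Series (A and B): 0.740000 × 0.850000 = 0.629000
Series (C and D): 0.980000 × 0.790000 = 0.774200
Parallel ([0.629000] and [0.774200]): 1 − (1 − 0.629000)(1 − 0.774200) = 0.9162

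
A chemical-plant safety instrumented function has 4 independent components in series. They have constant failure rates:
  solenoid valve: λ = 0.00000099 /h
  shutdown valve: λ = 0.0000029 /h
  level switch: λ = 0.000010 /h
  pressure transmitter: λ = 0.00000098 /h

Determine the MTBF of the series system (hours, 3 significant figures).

67200

Series of exponential components: λ_sys = Σ λ_i
λ_sys = 0.00000099 + 0.0000029 + 0.000010 + 0.00000098 = 1.4870e-05 /h
MTBF = 1 / λ_sys = 67200 h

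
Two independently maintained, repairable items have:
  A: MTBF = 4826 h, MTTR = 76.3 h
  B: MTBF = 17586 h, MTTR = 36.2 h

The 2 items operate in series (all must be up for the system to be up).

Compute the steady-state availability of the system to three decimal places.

0.982

A(A) = MTBF/(MTBF+MTTR) = 4826/(4826+76.3) = 0.984436
A(B) = MTBF/(MTBF+MTTR) = 17586/(17586+36.2) = 0.997946
Series availability: 0.984436 × 0.997946 = 0.982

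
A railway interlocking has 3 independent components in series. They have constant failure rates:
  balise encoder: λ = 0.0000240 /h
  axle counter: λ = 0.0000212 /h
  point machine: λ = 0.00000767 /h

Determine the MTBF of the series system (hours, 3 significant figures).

Series of exponential components: λ_sys = Σ λ_i
λ_sys = 0.0000240 + 0.0000212 + 0.00000767 = 5.2870e-05 /h
MTBF = 1 / λ_sys = 18900 h

18900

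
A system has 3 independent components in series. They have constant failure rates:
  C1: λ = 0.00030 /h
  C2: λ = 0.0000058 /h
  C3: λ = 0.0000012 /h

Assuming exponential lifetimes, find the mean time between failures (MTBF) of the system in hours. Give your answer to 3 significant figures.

Series of exponential components: λ_sys = Σ λ_i
λ_sys = 0.00030 + 0.0000058 + 0.0000012 = 3.0700e-04 /h
MTBF = 1 / λ_sys = 3260 h

3260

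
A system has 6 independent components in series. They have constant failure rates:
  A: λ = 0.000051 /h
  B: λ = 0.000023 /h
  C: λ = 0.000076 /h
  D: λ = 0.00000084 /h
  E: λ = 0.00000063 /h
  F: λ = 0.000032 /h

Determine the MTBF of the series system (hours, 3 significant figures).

5450

Series of exponential components: λ_sys = Σ λ_i
λ_sys = 0.000051 + 0.000023 + 0.000076 + 0.00000084 + 0.00000063 + 0.000032 = 1.8347e-04 /h
MTBF = 1 / λ_sys = 5450 h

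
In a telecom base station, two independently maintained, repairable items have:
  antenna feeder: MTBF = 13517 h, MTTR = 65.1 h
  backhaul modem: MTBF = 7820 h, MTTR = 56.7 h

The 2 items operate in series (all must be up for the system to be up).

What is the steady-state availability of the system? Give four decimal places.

0.9880

A(antenna feeder) = MTBF/(MTBF+MTTR) = 13517/(13517+65.1) = 0.995207
A(backhaul modem) = MTBF/(MTBF+MTTR) = 7820/(7820+56.7) = 0.992802
Series availability: 0.995207 × 0.992802 = 0.9880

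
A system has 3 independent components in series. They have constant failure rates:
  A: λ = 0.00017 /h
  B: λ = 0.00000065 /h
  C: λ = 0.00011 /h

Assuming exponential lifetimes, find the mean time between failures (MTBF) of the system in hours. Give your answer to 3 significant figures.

3560

Series of exponential components: λ_sys = Σ λ_i
λ_sys = 0.00017 + 0.00000065 + 0.00011 = 2.8065e-04 /h
MTBF = 1 / λ_sys = 3560 h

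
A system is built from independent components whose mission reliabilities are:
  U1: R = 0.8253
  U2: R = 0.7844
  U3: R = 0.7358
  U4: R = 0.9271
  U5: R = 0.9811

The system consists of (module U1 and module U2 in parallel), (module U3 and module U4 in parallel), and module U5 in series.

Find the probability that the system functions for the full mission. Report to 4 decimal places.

Parallel (U1 and U2): 1 − (1 − 0.825300)(1 − 0.784400) = 0.962335
Parallel (U3 and U4): 1 − (1 − 0.735800)(1 − 0.927100) = 0.980740
Series ([0.962335], [0.980740], and U5): 0.962335 × 0.980740 × 0.981100 = 0.9260

0.9260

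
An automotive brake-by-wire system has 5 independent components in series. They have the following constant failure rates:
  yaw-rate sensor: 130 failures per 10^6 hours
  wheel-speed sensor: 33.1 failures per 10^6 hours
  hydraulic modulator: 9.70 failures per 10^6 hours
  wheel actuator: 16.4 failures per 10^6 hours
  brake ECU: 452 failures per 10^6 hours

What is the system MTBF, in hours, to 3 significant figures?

Series of exponential components: λ_sys = Σ λ_i
λ_sys = 0.000130 + 0.0000331 + 0.00000970 + 0.0000164 + 0.000452 = 6.4120e-04 /h
MTBF = 1 / λ_sys = 1560 h

1560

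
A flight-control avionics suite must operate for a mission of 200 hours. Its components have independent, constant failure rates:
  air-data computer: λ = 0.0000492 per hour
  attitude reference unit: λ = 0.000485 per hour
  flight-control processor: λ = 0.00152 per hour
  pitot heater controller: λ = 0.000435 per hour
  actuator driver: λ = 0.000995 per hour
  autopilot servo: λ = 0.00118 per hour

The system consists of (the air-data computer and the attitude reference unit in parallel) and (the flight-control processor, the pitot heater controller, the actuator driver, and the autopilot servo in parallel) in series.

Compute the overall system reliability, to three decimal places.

R(air-data computer) = exp(−0.0000492 × 200) = 0.99021
R(attitude reference unit) = exp(−0.000485 × 200) = 0.90756
R(flight-control processor) = exp(−0.00152 × 200) = 0.73786
R(pitot heater controller) = exp(−0.000435 × 200) = 0.91668
R(actuator driver) = exp(−0.000995 × 200) = 0.81955
R(autopilot servo) = exp(−0.00118 × 200) = 0.78978
Parallel (air-data computer and attitude reference unit): 1 − (1 − 0.99021)(1 − 0.90756) = 0.99910
Parallel (flight-control processor, pitot heater controller, actuator driver, and autopilot servo): 1 − (1 − 0.73786)(1 − 0.91668)(1 − 0.81955)(1 − 0.78978) = 0.99917
Series ([0.99910] and [0.99917]): 0.99910 × 0.99917 = 0.998

0.998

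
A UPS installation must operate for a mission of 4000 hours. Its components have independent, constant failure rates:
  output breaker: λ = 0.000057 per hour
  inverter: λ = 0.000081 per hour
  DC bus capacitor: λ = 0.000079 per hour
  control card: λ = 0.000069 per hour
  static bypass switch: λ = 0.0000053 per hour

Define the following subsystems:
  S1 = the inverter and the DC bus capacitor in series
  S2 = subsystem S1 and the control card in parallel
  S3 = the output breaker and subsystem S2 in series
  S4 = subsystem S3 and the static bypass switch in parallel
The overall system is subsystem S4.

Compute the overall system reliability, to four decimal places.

0.9938

R(output breaker) = exp(−0.000057 × 4000) = 0.796124
R(inverter) = exp(−0.000081 × 4000) = 0.723250
R(DC bus capacitor) = exp(−0.000079 × 4000) = 0.729059
R(control card) = exp(−0.000069 × 4000) = 0.758813
R(static bypass switch) = exp(−0.0000053 × 4000) = 0.979023
Series (inverter and DC bus capacitor): 0.723250 × 0.729059 = 0.527292
Parallel ([0.527292] and control card): 1 − (1 − 0.527292)(1 − 0.758813) = 0.885989
Series (output breaker and [0.885989]): 0.796124 × 0.885989 = 0.705357
Parallel ([0.705357] and static bypass switch): 1 − (1 − 0.705357)(1 − 0.979023) = 0.9938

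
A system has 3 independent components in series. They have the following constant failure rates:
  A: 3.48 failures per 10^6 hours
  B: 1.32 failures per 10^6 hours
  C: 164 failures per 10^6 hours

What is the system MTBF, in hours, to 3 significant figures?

5920

Series of exponential components: λ_sys = Σ λ_i
λ_sys = 0.00000348 + 0.00000132 + 0.000164 = 1.6880e-04 /h
MTBF = 1 / λ_sys = 5920 h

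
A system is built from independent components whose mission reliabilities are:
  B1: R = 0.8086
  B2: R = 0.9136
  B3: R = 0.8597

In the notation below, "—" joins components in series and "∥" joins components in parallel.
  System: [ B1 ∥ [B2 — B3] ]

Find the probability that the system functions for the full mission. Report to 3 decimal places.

0.959

Series (B2 and B3): 0.91360 × 0.85970 = 0.78542
Parallel (B1 and [0.78542]): 1 − (1 − 0.80860)(1 − 0.78542) = 0.959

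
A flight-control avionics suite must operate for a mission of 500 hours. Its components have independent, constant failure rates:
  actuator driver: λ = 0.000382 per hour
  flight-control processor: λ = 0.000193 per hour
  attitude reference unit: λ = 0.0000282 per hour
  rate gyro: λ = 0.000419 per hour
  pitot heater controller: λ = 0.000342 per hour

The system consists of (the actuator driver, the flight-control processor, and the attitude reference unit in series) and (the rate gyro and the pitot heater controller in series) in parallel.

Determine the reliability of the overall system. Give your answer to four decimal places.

R(actuator driver) = exp(−0.000382 × 500) = 0.826133
R(flight-control processor) = exp(−0.000193 × 500) = 0.908010
R(attitude reference unit) = exp(−0.0000282 × 500) = 0.985999
R(rate gyro) = exp(−0.000419 × 500) = 0.810990
R(pitot heater controller) = exp(−0.000342 × 500) = 0.842822
Series (actuator driver, flight-control processor, and attitude reference unit): 0.826133 × 0.908010 × 0.985999 = 0.739634
Series (rate gyro and pitot heater controller): 0.810990 × 0.842822 = 0.683520
Parallel ([0.739634] and [0.683520]): 1 − (1 − 0.739634)(1 − 0.683520) = 0.9176

0.9176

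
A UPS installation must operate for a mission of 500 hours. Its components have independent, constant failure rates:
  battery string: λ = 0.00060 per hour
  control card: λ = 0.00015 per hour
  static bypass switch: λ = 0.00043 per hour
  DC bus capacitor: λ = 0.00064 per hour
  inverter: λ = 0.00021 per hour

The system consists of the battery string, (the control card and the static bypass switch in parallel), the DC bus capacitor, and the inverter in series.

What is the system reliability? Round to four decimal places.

R(battery string) = exp(−0.00060 × 500) = 0.740818
R(control card) = exp(−0.00015 × 500) = 0.927743
R(static bypass switch) = exp(−0.00043 × 500) = 0.806541
R(DC bus capacitor) = exp(−0.00064 × 500) = 0.726149
R(inverter) = exp(−0.00021 × 500) = 0.900325
Parallel (control card and static bypass switch): 1 − (1 − 0.927743)(1 − 0.806541) = 0.986021
Series (battery string, [0.986021], DC bus capacitor, and inverter): 0.740818 × 0.986021 × 0.726149 × 0.900325 = 0.4776

0.4776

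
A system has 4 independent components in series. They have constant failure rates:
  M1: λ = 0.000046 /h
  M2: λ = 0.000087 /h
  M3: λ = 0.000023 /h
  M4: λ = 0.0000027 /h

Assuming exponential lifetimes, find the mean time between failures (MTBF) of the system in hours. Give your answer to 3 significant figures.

Series of exponential components: λ_sys = Σ λ_i
λ_sys = 0.000046 + 0.000087 + 0.000023 + 0.0000027 = 1.5870e-04 /h
MTBF = 1 / λ_sys = 6300 h

6300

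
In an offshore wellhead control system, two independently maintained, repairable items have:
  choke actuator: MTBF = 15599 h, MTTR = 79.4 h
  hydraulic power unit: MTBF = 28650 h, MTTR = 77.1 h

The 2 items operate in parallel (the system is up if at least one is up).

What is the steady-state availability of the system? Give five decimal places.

0.99999

A(choke actuator) = MTBF/(MTBF+MTTR) = 15599/(15599+79.4) = 0.994936
A(hydraulic power unit) = MTBF/(MTBF+MTTR) = 28650/(28650+77.1) = 0.997316
Parallel availability: 1 − (1 − 0.994936)(1 − 0.997316) = 0.99999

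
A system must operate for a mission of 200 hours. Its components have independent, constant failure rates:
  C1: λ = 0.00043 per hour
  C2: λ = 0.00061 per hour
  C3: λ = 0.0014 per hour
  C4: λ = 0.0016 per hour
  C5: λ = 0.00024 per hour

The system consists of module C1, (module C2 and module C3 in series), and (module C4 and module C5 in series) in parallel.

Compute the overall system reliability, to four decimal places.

R(C1) = exp(−0.00043 × 200) = 0.917594
R(C2) = exp(−0.00061 × 200) = 0.885148
R(C3) = exp(−0.0014 × 200) = 0.755784
R(C4) = exp(−0.0016 × 200) = 0.726149
R(C5) = exp(−0.00024 × 200) = 0.953134
Series (C2 and C3): 0.885148 × 0.755784 = 0.668981
Series (C4 and C5): 0.726149 × 0.953134 = 0.692117
Parallel (C1, [0.668981], and [0.692117]): 1 − (1 − 0.917594)(1 − 0.668981)(1 − 0.692117) = 0.9916

0.9916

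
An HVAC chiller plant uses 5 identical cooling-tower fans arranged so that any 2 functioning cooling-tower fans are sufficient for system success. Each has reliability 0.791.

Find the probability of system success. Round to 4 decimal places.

R = Σ_{i=2}^{5} C(5,i) p^i (1−p)^{5−i} with p = 0.791
C(5,2)·0.791^2·0.209^3 = 0.057120
C(5,3)·0.791^3·0.209^2 = 0.216183
C(5,4)·0.791^4·0.209^1 = 0.409093
C(5,5)·0.791^5·0.209^0 = 0.309658
Sum = 0.9921

0.9921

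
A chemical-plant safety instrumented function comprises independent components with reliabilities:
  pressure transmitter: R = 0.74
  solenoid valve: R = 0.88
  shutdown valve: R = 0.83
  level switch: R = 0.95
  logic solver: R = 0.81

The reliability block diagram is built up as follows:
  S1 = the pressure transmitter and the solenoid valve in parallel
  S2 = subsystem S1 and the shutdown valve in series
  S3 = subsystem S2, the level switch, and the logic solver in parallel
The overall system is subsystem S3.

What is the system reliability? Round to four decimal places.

0.9981

Parallel (pressure transmitter and solenoid valve): 1 − (1 − 0.740000)(1 − 0.880000) = 0.968800
Series ([0.968800] and shutdown valve): 0.968800 × 0.830000 = 0.804104
Parallel ([0.804104], level switch, and logic solver): 1 − (1 − 0.804104)(1 − 0.950000)(1 − 0.810000) = 0.9981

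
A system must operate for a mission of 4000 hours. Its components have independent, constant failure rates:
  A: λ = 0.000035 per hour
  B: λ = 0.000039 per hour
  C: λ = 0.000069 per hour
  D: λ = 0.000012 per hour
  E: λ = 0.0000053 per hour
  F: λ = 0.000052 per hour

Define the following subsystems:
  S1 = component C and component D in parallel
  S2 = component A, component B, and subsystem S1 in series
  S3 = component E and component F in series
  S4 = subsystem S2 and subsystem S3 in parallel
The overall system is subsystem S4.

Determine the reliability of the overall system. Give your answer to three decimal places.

0.946

R(A) = exp(−0.000035 × 4000) = 0.86936
R(B) = exp(−0.000039 × 4000) = 0.85556
R(C) = exp(−0.000069 × 4000) = 0.75881
R(D) = exp(−0.000012 × 4000) = 0.95313
R(E) = exp(−0.0000053 × 4000) = 0.97902
R(F) = exp(−0.000052 × 4000) = 0.81221
Parallel (C and D): 1 − (1 − 0.75881)(1 − 0.95313) = 0.98870
Series (A, B, and [0.98870]): 0.86936 × 0.85556 × 0.98870 = 0.73538
Series (E and F): 0.97902 × 0.81221 = 0.79517
Parallel ([0.73538] and [0.79517]): 1 − (1 − 0.73538)(1 − 0.79517) = 0.946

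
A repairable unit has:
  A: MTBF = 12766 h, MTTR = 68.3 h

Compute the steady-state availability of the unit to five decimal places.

0.99468

A(A) = MTBF/(MTBF+MTTR) = 12766/(12766+68.3) = 0.99468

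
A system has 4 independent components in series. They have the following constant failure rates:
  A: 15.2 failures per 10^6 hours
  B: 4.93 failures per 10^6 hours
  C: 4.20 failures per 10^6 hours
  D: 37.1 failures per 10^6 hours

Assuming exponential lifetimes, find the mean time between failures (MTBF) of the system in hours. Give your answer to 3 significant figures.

Series of exponential components: λ_sys = Σ λ_i
λ_sys = 0.0000152 + 0.00000493 + 0.00000420 + 0.0000371 = 6.1430e-05 /h
MTBF = 1 / λ_sys = 16300 h

16300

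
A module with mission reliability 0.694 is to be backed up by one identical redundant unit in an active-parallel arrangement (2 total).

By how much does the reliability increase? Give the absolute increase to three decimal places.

0.212

R_before = 0.694
R_after = 1 − (1 − 0.694)^2 = 0.906
ΔR = 0.906 − 0.694 = 0.212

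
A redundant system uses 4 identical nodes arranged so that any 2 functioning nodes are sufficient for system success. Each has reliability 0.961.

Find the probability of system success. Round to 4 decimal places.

0.9998

R = Σ_{i=2}^{4} C(4,i) p^i (1−p)^{4−i} with p = 0.961
C(4,2)·0.961^2·0.039^2 = 0.008428
C(4,3)·0.961^3·0.039^1 = 0.138451
C(4,4)·0.961^4·0.039^0 = 0.852891
Sum = 0.9998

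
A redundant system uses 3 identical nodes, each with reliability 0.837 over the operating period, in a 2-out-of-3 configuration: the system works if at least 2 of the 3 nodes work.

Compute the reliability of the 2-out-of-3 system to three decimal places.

0.929

R = Σ_{i=2}^{3} C(3,i) p^i (1−p)^{3−i} with p = 0.837
C(3,2)·0.837^2·0.163^1 = 0.34258
C(3,3)·0.837^3·0.163^0 = 0.58638
Sum = 0.929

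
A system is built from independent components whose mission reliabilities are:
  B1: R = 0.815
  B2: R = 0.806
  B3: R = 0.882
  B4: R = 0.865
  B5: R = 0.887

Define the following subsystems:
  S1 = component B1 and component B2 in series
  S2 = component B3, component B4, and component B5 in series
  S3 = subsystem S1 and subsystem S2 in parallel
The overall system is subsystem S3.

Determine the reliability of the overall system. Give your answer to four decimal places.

0.8891

Series (B1 and B2): 0.815000 × 0.806000 = 0.656890
Series (B3, B4, and B5): 0.882000 × 0.865000 × 0.887000 = 0.676719
Parallel ([0.656890] and [0.676719]): 1 − (1 − 0.656890)(1 − 0.676719) = 0.8891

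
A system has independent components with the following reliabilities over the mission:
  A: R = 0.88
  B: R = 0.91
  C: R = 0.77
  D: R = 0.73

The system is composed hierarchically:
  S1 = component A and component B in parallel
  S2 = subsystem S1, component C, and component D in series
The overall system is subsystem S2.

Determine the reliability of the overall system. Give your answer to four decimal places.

Parallel (A and B): 1 − (1 − 0.880000)(1 − 0.910000) = 0.989200
Series ([0.989200], C, and D): 0.989200 × 0.770000 × 0.730000 = 0.5560

0.5560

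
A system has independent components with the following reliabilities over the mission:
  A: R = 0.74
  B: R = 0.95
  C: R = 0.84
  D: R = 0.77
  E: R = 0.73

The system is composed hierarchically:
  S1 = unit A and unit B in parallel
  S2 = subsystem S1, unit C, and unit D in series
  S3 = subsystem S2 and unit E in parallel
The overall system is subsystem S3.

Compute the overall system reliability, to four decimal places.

Parallel (A and B): 1 − (1 − 0.740000)(1 − 0.950000) = 0.987000
Series ([0.987000], C, and D): 0.987000 × 0.840000 × 0.770000 = 0.638392
Parallel ([0.638392] and E): 1 − (1 − 0.638392)(1 − 0.730000) = 0.9024

0.9024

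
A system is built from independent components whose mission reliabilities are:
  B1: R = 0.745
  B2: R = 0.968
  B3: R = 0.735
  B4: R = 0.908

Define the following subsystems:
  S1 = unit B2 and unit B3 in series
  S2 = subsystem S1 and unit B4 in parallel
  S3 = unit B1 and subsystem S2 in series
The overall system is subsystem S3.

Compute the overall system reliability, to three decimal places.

Series (B2 and B3): 0.96800 × 0.73500 = 0.71148
Parallel ([0.71148] and B4): 1 − (1 − 0.71148)(1 − 0.90800) = 0.97346
Series (B1 and [0.97346]): 0.74500 × 0.97346 = 0.725

0.725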